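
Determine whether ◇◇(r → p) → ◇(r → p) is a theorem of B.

Tableau for the negation ¬(◇◇(r → p) → ◇(r → p)):
1. ¬(◇◇(r → p) → ◇(r → p)), u
2. ◇◇(r → p), u
3. ¬◇(r → p), u
4. ¬(r → p), u
5. r, u
6. ¬p, u
7. ◇(r → p), v
8. ¬(r → p), v
9. r, v
10. ¬p, v
11. r → p, w
12. p, w
Accessibility: uRu, uRv, vRu, vRv, vRw, wRv, wRw
The negation has an open branch (countermodel exists).

Not valid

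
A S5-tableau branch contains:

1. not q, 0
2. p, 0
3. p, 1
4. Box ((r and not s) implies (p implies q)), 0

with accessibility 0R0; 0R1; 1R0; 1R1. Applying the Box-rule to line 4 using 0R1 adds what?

(r and not s) implies (p implies q), 1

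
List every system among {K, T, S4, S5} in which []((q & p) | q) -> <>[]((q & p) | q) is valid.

K-tableau for the negation ~([]((q & p) | q) -> <>[]((q & p) | q)):
1. ~([]((q & p) | q) -> <>[]((q & p) | q)), u
2. []((q & p) | q), u   [~->-rule on 1]
3. ~<>[]((q & p) | q), u   [~->-rule on 1]
Complete open branch: countermodel on a K-frame, so not valid in K.
T-tableau for the negation ~([]((q & p) | q) -> <>[]((q & p) | q)):
1. ~([]((q & p) | q) -> <>[]((q & p) | q)), u
2. []((q & p) | q), u   [~->-rule on 1]
3. ~<>[]((q & p) | q), u   [~->-rule on 1]
4. (q & p) | q, u   [[]-rule on 2 via uRu]
5. ~[]((q & p) | q), u   [~<>-rule on 3 via uRu]
6. q & p, u   [|-rule on 4 (branches; this branch)]
7. q, u   [&-rule on 6]
8. p, u   [&-rule on 6]
9. ~((q & p) | q), v   [~[]-rule on 5: fresh world v, uRv]
10. ~(q & p), v   [~|-rule on 9]
11. ~q, v   [~|-rule on 9]
12. (q & p) | q, v   [[]-rule on 2 via uRv]
13. ~[]((q & p) | q), v   [~<>-rule on 3 via uRv]
14. ~p, v   [~&-rule on 10 (branches; this branch)]
15. q & p, v   [|-rule on 12 (branches; this branch)]
16. q, v   [&-rule on 15]
17. p, v   [&-rule on 15]
Accessibility: uRu, uRv, vRv
Branch closes: q and ~q both at v.
Every branch closes (one shown): valid in T, hence also in S4, S5 (every theorem of T is a theorem of S4 and S5).

T, S4, S5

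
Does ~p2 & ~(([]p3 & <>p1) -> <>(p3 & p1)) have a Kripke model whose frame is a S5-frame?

1. ~p2 & ~(([]p3 & <>p1) -> <>(p3 & p1)), w0
2. ~p2, w0
3. ~(([]p3 & <>p1) -> <>(p3 & p1)), w0
4. []p3 & <>p1, w0
5. ~<>(p3 & p1), w0
6. []p3, w0
7. <>p1, w0
8. ~(p3 & p1), w0
9. p3, w0
10. ~p1, w0
11. p1, w1
12. ~(p3 & p1), w1
13. p3, w1
14. ~p1, w1
Accessibility: w0Rw0, w0Rw1, w1Rw0, w1Rw1
Branch closes: p1 and ~p1 both at w1.
(One branch shown.) All branches close.

Unsatisfiable (every branch closes)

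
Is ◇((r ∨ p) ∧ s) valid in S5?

Not valid

Tableau for the negation ¬◇((r ∨ p) ∧ s):
1. ¬◇((r ∨ p) ∧ s), u
2. ¬((r ∨ p) ∧ s), u
3. ¬s, u
Accessibility: uRu
The negation has an open branch (countermodel exists).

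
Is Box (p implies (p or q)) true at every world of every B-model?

Valid

Tableau for the negation not Box (p implies (p or q)):
1. not Box (p implies (p or q)), w0
2. not (p implies (p or q)), w1
3. p, w1
4. not (p or q), w1
5. not p, w1
6. not q, w1
Accessibility: w0Rw0, w0Rw1, w1Rw0, w1Rw1
Branch closes: p and not p both at w1.
Every branch of the negation's tableau closes; the branch above is one of them.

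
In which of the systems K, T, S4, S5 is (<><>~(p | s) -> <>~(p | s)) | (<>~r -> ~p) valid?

S4-tableau for the negation ~((<><>~(p | s) -> <>~(p | s)) | (<>~r -> ~p)):
1. ~((<><>~(p | s) -> <>~(p | s)) | (<>~r -> ~p)), u
2. ~(<><>~(p | s) -> <>~(p | s)), u   [~|-rule on 1]
3. ~(<>~r -> ~p), u   [~|-rule on 1]
4. <><>~(p | s), u   [~->-rule on 2]
5. ~<>~(p | s), u   [~->-rule on 2]
6. <>~r, u   [~->-rule on 3]
7. p, u   [~->-rule on 3]
8. p | s, u   [~<>-rule on 5 via uRu]
9. s, u   [|-rule on 8 (branches; this branch)]
10. <>~(p | s), v   [<>-rule on 4: fresh world v, uRv]
11. p | s, v   [~<>-rule on 5 via uRv]
12. s, v   [|-rule on 11 (branches; this branch)]
13. ~r, w   [<>-rule on 6: fresh world w, uRw]
14. p | s, w   [~<>-rule on 5 via uRw]
15. s, w   [|-rule on 14 (branches; this branch)]
16. ~(p | s), x   [<>-rule on 10: fresh world x, vRx]
17. ~p, x   [~|-rule on 16]
18. ~s, x   [~|-rule on 16]
19. p | s, x   [~<>-rule on 5 via uRx]
20. s, x   [|-rule on 19 (branches; this branch)]
Accessibility: uRu, uRv, uRw, uRx, vRv, vRx, wRw, xRx
Branch closes: s and ~s both at x.
Every branch closes (one shown): valid in S4, hence also in S5 (every theorem of S4 is a theorem of S5).
T-tableau for the negation ~((<><>~(p | s) -> <>~(p | s)) | (<>~r -> ~p)):
1. ~((<><>~(p | s) -> <>~(p | s)) | (<>~r -> ~p)), u
2. ~(<><>~(p | s) -> <>~(p | s)), u   [~|-rule on 1]
3. ~(<>~r -> ~p), u   [~|-rule on 1]
4. <><>~(p | s), u   [~->-rule on 2]
5. ~<>~(p | s), u   [~->-rule on 2]
6. <>~r, u   [~->-rule on 3]
7. p, u   [~->-rule on 3]
8. p | s, u   [~<>-rule on 5 via uRu]
9. s, u   [|-rule on 8 (branches; this branch)]
10. <>~(p | s), v   [<>-rule on 4: fresh world v, uRv]
11. p | s, v   [~<>-rule on 5 via uRv]
12. s, v   [|-rule on 11 (branches; this branch)]
13. ~r, w   [<>-rule on 6: fresh world w, uRw]
14. p | s, w   [~<>-rule on 5 via uRw]
15. s, w   [|-rule on 14 (branches; this branch)]
16. ~(p | s), x   [<>-rule on 10: fresh world x, vRx]
17. ~p, x   [~|-rule on 16]
18. ~s, x   [~|-rule on 16]
Accessibility: uRu, uRv, uRw, vRv, vRx, wRw, xRx
Complete open branch: countermodel on a T-frame, so not valid in T, nor in K (the same frame is also a K-frame).

S4, S5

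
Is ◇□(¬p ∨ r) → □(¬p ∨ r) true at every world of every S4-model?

Tableau for the negation ¬(◇□(¬p ∨ r) → □(¬p ∨ r)):
1. ¬(◇□(¬p ∨ r) → □(¬p ∨ r)), u
2. ◇□(¬p ∨ r), u
3. ¬□(¬p ∨ r), u
4. □(¬p ∨ r), v
5. ¬p ∨ r, v
6. r, v
7. ¬(¬p ∨ r), w
8. p, w
9. ¬r, w
Accessibility: uRu, uRv, uRw, vRv, wRw
The negation has an open branch (countermodel exists).

Not valid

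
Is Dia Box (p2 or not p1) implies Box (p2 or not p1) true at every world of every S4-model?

Tableau for the negation not (Dia Box (p2 or not p1) implies Box (p2 or not p1)):
1. not (Dia Box (p2 or not p1) implies Box (p2 or not p1)), u
2. Dia Box (p2 or not p1), u   [neg-implies-rule on 1]
3. not Box (p2 or not p1), u   [neg-implies-rule on 1]
4. Box (p2 or not p1), v   [Dia-rule on 2: fresh world v, uRv]
5. p2 or not p1, v   [Box-rule on 4 via vRv]
6. not p1, v   [or-rule on 5 (branches; this branch)]
7. not (p2 or not p1), w   [neg-Box-rule on 3: fresh world w, uRw]
8. not p2, w   [neg-or-rule on 7]
9. p1, w   [neg-or-rule on 7]
Accessibility: uRu, uRv, uRw, vRv, wRw
The negation has an open branch (countermodel exists).

Invalid (countermodel exists)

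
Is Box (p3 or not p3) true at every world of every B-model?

Valid

Tableau for the negation not Box (p3 or not p3):
1. not Box (p3 or not p3), w0
2. not (p3 or not p3), w1   [neg-Box-rule on 1: fresh world w1, w0Rw1]
3. not p3, w1   [neg-or-rule on 2]
4. p3, w1   [neg-or-rule on 2]
Accessibility: w0Rw0, w0Rw1, w1Rw0, w1Rw1
Branch closes: p3 and not p3 both at w1.
All branches of the negation close; one closing branch shown above.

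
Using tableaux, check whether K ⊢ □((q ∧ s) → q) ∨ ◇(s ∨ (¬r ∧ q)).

Tableau for the negation ¬(□((q ∧ s) → q) ∨ ◇(s ∨ (¬r ∧ q))):
1. ¬(□((q ∧ s) → q) ∨ ◇(s ∨ (¬r ∧ q))), w0
2. ¬□((q ∧ s) → q), w0
3. ¬◇(s ∨ (¬r ∧ q)), w0
4. ¬((q ∧ s) → q), w1
5. q ∧ s, w1
6. ¬q, w1
7. q, w1
8. s, w1
Accessibility: w0Rw1
Branch closes: q and ¬q both at w1.
All branches of the negation close; one closing branch shown above.

Valid in K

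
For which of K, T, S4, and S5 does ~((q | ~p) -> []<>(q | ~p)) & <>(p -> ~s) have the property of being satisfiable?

K, T, S4

S5-tableau for the formula:
1. ~((q | ~p) -> []<>(q | ~p)) & <>(p -> ~s), w0
2. ~((q | ~p) -> []<>(q | ~p)), w0
3. <>(p -> ~s), w0
4. q | ~p, w0
5. ~[]<>(q | ~p), w0
6. ~p, w0
7. p -> ~s, w1
8. ~s, w1
9. ~<>(q | ~p), w2
10. ~(q | ~p), w0
11. ~q, w0
12. p, w0
Accessibility: w0Rw0, w0Rw1, w0Rw2, w1Rw0, w1Rw1, w1Rw2, w2Rw0, w2Rw1, w2Rw2
Branch closes: p and ~p both at w0.
Every branch closes (one shown): unsatisfiable in S5.
S4-tableau for the formula:
1. ~((q | ~p) -> []<>(q | ~p)) & <>(p -> ~s), w0
2. ~((q | ~p) -> []<>(q | ~p)), w0
3. <>(p -> ~s), w0
4. q | ~p, w0
5. ~[]<>(q | ~p), w0
6. ~p, w0
7. p -> ~s, w1
8. ~s, w1
9. ~<>(q | ~p), w2
10. ~(q | ~p), w2
11. ~q, w2
12. p, w2
Accessibility: w0Rw0, w0Rw1, w0Rw2, w1Rw1, w2Rw2
Complete open branch: satisfiable in S4, hence also in K, T (this S4-model is also a K-model and a T-model).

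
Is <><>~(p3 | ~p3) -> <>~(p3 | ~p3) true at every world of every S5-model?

Tableau for the negation ~(<><>~(p3 | ~p3) -> <>~(p3 | ~p3)):
1. ~(<><>~(p3 | ~p3) -> <>~(p3 | ~p3)), 0
2. <><>~(p3 | ~p3), 0   [~->-rule on 1]
3. ~<>~(p3 | ~p3), 0   [~->-rule on 1]
4. p3 | ~p3, 0   [~<>-rule on 3 via 0R0]
5. ~p3, 0   [|-rule on 4 (branches; this branch)]
6. <>~(p3 | ~p3), 1   [<>-rule on 2: fresh world 1, 0R1]
7. p3 | ~p3, 1   [~<>-rule on 3 via 0R1]
8. ~p3, 1   [|-rule on 7 (branches; this branch)]
9. ~(p3 | ~p3), 2   [<>-rule on 6: fresh world 2, 1R2]
10. ~p3, 2   [~|-rule on 9]
11. p3, 2   [~|-rule on 9]
Accessibility: 0R0, 0R1, 0R2, 1R0, 1R1, 1R2, 2R0, 2R1, 2R2
Branch closes: p3 and ~p3 both at 2.
All branches of the negation close; one closing branch shown above.

Valid in S5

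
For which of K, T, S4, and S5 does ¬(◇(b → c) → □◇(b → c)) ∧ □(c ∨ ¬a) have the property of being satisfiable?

K, T, S4

S5-tableau for the formula:
1. ¬(◇(b → c) → □◇(b → c)) ∧ □(c ∨ ¬a), w0
2. ¬(◇(b → c) → □◇(b → c)), w0
3. □(c ∨ ¬a), w0
4. ◇(b → c), w0
5. ¬□◇(b → c), w0
6. c ∨ ¬a, w0
7. ¬a, w0
8. b → c, w1
9. c ∨ ¬a, w1
10. c, w1
11. ¬a, w1
12. ¬◇(b → c), w2
13. c ∨ ¬a, w2
14. ¬(b → c), w0
15. b, w0
16. ¬c, w0
17. ¬(b → c), w1
18. b, w1
19. ¬c, w1
Accessibility: w0Rw0, w0Rw1, w0Rw2, w1Rw0, w1Rw1, w1Rw2, w2Rw0, w2Rw1, w2Rw2
Branch closes: c and ¬c both at w1.
Every branch closes (one shown): unsatisfiable in S5.
S4-tableau for the formula:
1. ¬(◇(b → c) → □◇(b → c)) ∧ □(c ∨ ¬a), w0
2. ¬(◇(b → c) → □◇(b → c)), w0
3. □(c ∨ ¬a), w0
4. ◇(b → c), w0
5. ¬□◇(b → c), w0
6. c ∨ ¬a, w0
7. ¬a, w0
8. b → c, w1
9. c ∨ ¬a, w1
10. c, w1
11. ¬a, w1
12. ¬◇(b → c), w2
13. c ∨ ¬a, w2
14. ¬(b → c), w2
15. b, w2
16. ¬c, w2
17. ¬a, w2
Accessibility: w0Rw0, w0Rw1, w0Rw2, w1Rw1, w2Rw2
Complete open branch: satisfiable in S4, hence also in K, T (this S4-model is also a K-model and a T-model).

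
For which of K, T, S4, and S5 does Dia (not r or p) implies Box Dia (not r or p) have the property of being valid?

S5

S4-tableau for the negation not (Dia (not r or p) implies Box Dia (not r or p)):
1. not (Dia (not r or p) implies Box Dia (not r or p)), u
2. Dia (not r or p), u
3. not Box Dia (not r or p), u
4. not r or p, v
5. p, v
6. not Dia (not r or p), w
7. not (not r or p), w
8. r, w
9. not p, w
Accessibility: uRu, uRv, uRw, vRv, wRw
Complete open branch: countermodel on an S4-frame, so not valid in S4, nor in K, T (the same frame is also a K-frame and a T-frame).
S5-tableau for the negation not (Dia (not r or p) implies Box Dia (not r or p)):
1. not (Dia (not r or p) implies Box Dia (not r or p)), u
2. Dia (not r or p), u
3. not Box Dia (not r or p), u
4. not r or p, v
5. p, v
6. not Dia (not r or p), w
7. not (not r or p), u
8. r, u
9. not p, u
10. not (not r or p), v
11. r, v
12. not p, v
Accessibility: uRu, uRv, uRw, vRu, vRv, vRw, wRu, wRv, wRw
Branch closes: p and not p both at v.
Every branch closes (one shown): valid in S5.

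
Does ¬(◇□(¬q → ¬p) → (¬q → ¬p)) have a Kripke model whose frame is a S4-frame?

Satisfiable

1. ¬(◇□(¬q → ¬p) → (¬q → ¬p)), 0
2. ◇□(¬q → ¬p), 0   [¬→-rule on 1]
3. ¬(¬q → ¬p), 0   [¬→-rule on 1]
4. ¬q, 0   [¬→-rule on 3]
5. p, 0   [¬→-rule on 3]
6. □(¬q → ¬p), 1   [◇-rule on 2: fresh world 1, 0R1]
7. ¬q → ¬p, 1   [□-rule on 6 via 1R1]
8. ¬p, 1   [→-rule on 7 (branches; this branch)]
Accessibility: 0R0, 0R1, 1R1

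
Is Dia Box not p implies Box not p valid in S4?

Not valid

Tableau for the negation not (Dia Box not p implies Box not p):
1. not (Dia Box not p implies Box not p), 0
2. Dia Box not p, 0   [neg-implies-rule on 1]
3. not Box not p, 0   [neg-implies-rule on 1]
4. Box not p, 1   [Dia-rule on 2: fresh world 1, 0R1]
5. not p, 1   [Box-rule on 4 via 1R1]
6. p, 2   [neg-Box-rule on 3: fresh world 2, 0R2]
Accessibility: 0R0, 0R1, 0R2, 1R1, 2R2
The negation has an open branch (countermodel exists).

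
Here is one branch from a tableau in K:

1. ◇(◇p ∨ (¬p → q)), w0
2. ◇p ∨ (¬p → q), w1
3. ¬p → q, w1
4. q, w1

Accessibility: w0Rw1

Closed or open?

Not closed

No atom appears with both signs at the same world.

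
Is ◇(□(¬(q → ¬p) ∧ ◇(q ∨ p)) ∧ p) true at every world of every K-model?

Tableau for the negation ¬◇(□(¬(q → ¬p) ∧ ◇(q ∨ p)) ∧ p):
1. ¬◇(□(¬(q → ¬p) ∧ ◇(q ∨ p)) ∧ p), 0
The negation has an open branch (countermodel exists).

No, not valid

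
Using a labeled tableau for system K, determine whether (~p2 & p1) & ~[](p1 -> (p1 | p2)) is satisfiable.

1. (~p2 & p1) & ~[](p1 -> (p1 | p2)), w0
2. ~p2 & p1, w0
3. ~[](p1 -> (p1 | p2)), w0
4. ~p2, w0
5. p1, w0
6. ~(p1 -> (p1 | p2)), w1
7. p1, w1
8. ~(p1 | p2), w1
9. ~p1, w1
10. ~p2, w1
Accessibility: w0Rw1
Branch closes: p1 and ~p1 both at w1.
(One branch shown.) All branches close.

No, unsatisfiable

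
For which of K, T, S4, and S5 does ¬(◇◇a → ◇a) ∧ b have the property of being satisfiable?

K, T

S4-tableau for the formula:
1. ¬(◇◇a → ◇a) ∧ b, w0
2. ¬(◇◇a → ◇a), w0
3. b, w0
4. ◇◇a, w0
5. ¬◇a, w0
6. ¬a, w0
7. ◇a, w1
8. ¬a, w1
9. a, w2
10. ¬a, w2
Accessibility: w0Rw0, w0Rw1, w0Rw2, w1Rw1, w1Rw2, w2Rw2
Branch closes: a and ¬a both at w2.
Every branch closes (one shown): unsatisfiable in S4, hence also in S5 (every S5-frame is an S4-frame).
T-tableau for the formula:
1. ¬(◇◇a → ◇a) ∧ b, w0
2. ¬(◇◇a → ◇a), w0
3. b, w0
4. ◇◇a, w0
5. ¬◇a, w0
6. ¬a, w0
7. ◇a, w1
8. ¬a, w1
9. a, w2
Accessibility: w0Rw0, w0Rw1, w1Rw1, w1Rw2, w2Rw2
Complete open branch: satisfiable in T, hence also in K (this T-model is also a K-model).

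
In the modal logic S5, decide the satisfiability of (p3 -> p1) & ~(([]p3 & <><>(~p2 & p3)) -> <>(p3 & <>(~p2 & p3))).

1. (p3 -> p1) & ~(([]p3 & <><>(~p2 & p3)) -> <>(p3 & <>(~p2 & p3))), u
2. p3 -> p1, u
3. ~(([]p3 & <><>(~p2 & p3)) -> <>(p3 & <>(~p2 & p3))), u
4. []p3 & <><>(~p2 & p3), u
5. ~<>(p3 & <>(~p2 & p3)), u
6. []p3, u
7. <><>(~p2 & p3), u
8. ~(p3 & <>(~p2 & p3)), u
9. p3, u
10. p1, u
11. ~<>(~p2 & p3), u
12. ~(~p2 & p3), u
13. p2, u
14. <>(~p2 & p3), v
15. ~(p3 & <>(~p2 & p3)), v
16. p3, v
17. ~(~p2 & p3), v
18. ~<>(~p2 & p3), v
19. p2, v
20. ~p2 & p3, w
21. ~p2, w
22. p3, w
23. ~(p3 & <>(~p2 & p3)), w
24. ~(~p2 & p3), w
25. ~<>(~p2 & p3), w
26. ~p3, w
Accessibility: uRu, uRv, uRw, vRu, vRv, vRw, wRu, wRv, wRw
Branch closes: p3 and ~p3 both at w.
All branches of the tableau close; one closing branch shown above.

No, unsatisfiable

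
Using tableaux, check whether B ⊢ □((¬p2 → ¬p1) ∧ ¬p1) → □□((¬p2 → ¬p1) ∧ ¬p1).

Tableau for the negation ¬(□((¬p2 → ¬p1) ∧ ¬p1) → □□((¬p2 → ¬p1) ∧ ¬p1)):
1. ¬(□((¬p2 → ¬p1) ∧ ¬p1) → □□((¬p2 → ¬p1) ∧ ¬p1)), u
2. □((¬p2 → ¬p1) ∧ ¬p1), u   [¬→-rule on 1]
3. ¬□□((¬p2 → ¬p1) ∧ ¬p1), u   [¬→-rule on 1]
4. (¬p2 → ¬p1) ∧ ¬p1, u   [□-rule on 2 via uRu]
5. ¬p2 → ¬p1, u   [∧-rule on 4]
6. ¬p1, u   [∧-rule on 4]
7. ¬□((¬p2 → ¬p1) ∧ ¬p1), v   [¬□-rule on 3: fresh world v, uRv]
8. (¬p2 → ¬p1) ∧ ¬p1, v   [□-rule on 2 via uRv]
9. ¬p2 → ¬p1, v   [∧-rule on 8]
10. ¬p1, v   [∧-rule on 8]
11. ¬((¬p2 → ¬p1) ∧ ¬p1), w   [¬□-rule on 7: fresh world w, vRw]
12. p1, w   [¬∧-rule on 11 (branches; this branch)]
Accessibility: uRu, uRv, vRu, vRv, vRw, wRv, wRw
The negation has an open branch (countermodel exists).

No, not valid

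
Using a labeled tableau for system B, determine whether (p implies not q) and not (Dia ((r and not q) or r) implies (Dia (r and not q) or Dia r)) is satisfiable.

1. (p implies not q) and not (Dia ((r and not q) or r) implies (Dia (r and not q) or Dia r)), u
2. p implies not q, u   [and-rule on 1]
3. not (Dia ((r and not q) or r) implies (Dia (r and not q) or Dia r)), u   [and-rule on 1]
4. Dia ((r and not q) or r), u   [neg-implies-rule on 3]
5. not (Dia (r and not q) or Dia r), u   [neg-implies-rule on 3]
6. not Dia (r and not q), u   [neg-or-rule on 5]
7. not Dia r, u   [neg-or-rule on 5]
8. not (r and not q), u   [neg-Dia-rule on 6 via uRu]
9. not r, u   [neg-Dia-rule on 7 via uRu]
10. not q, u   [implies-rule on 2 (branches; this branch)]
11. (r and not q) or r, v   [Dia-rule on 4: fresh world v, uRv]
12. not (r and not q), v   [neg-Dia-rule on 6 via uRv]
13. not r, v   [neg-Dia-rule on 7 via uRv]
14. r and not q, v   [or-rule on 11 (branches; this branch)]
15. r, v   [and-rule on 14]
16. not q, v   [and-rule on 14]
Accessibility: uRu, uRv, vRu, vRv
Branch closes: r and not r both at v.
(One branch shown.) All branches close.

Unsatisfiable (every branch closes)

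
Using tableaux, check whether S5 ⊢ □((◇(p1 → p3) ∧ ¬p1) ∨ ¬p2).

No, not valid

Tableau for the negation ¬□((◇(p1 → p3) ∧ ¬p1) ∨ ¬p2):
1. ¬□((◇(p1 → p3) ∧ ¬p1) ∨ ¬p2), 0
2. ¬((◇(p1 → p3) ∧ ¬p1) ∨ ¬p2), 1
3. ¬(◇(p1 → p3) ∧ ¬p1), 1
4. p2, 1
5. p1, 1
Accessibility: 0R0, 0R1, 1R0, 1R1
The negation has an open branch (countermodel exists).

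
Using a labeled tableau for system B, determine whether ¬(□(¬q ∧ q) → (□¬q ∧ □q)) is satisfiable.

Unsatisfiable (every branch closes)

1. ¬(□(¬q ∧ q) → (□¬q ∧ □q)), u
2. □(¬q ∧ q), u   [¬→-rule on 1]
3. ¬(□¬q ∧ □q), u   [¬→-rule on 1]
4. ¬q ∧ q, u   [□-rule on 2 via uRu]
5. ¬q, u   [∧-rule on 4]
6. q, u   [∧-rule on 4]
Accessibility: uRu
Branch closes: q and ¬q both at u.
Every branch closes; the branch above is one of them.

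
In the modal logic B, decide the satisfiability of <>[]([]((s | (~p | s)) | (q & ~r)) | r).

Satisfiable

1. <>[]([]((s | (~p | s)) | (q & ~r)) | r), u
2. []([]((s | (~p | s)) | (q & ~r)) | r), v   [<>-rule on 1: fresh world v, uRv]
3. []((s | (~p | s)) | (q & ~r)) | r, u   [[]-rule on 2 via vRu]
4. []((s | (~p | s)) | (q & ~r)) | r, v   [[]-rule on 2 via vRv]
5. r, u   [|-rule on 3 (branches; this branch)]
6. r, v   [|-rule on 4 (branches; this branch)]
Accessibility: uRu, uRv, vRu, vRv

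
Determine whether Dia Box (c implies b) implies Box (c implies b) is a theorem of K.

Invalid (countermodel exists)

Tableau for the negation not (Dia Box (c implies b) implies Box (c implies b)):
1. not (Dia Box (c implies b) implies Box (c implies b)), u
2. Dia Box (c implies b), u   [neg-implies-rule on 1]
3. not Box (c implies b), u   [neg-implies-rule on 1]
4. Box (c implies b), v   [Dia-rule on 2: fresh world v, uRv]
5. not (c implies b), w   [neg-Box-rule on 3: fresh world w, uRw]
6. c, w   [neg-implies-rule on 5]
7. not b, w   [neg-implies-rule on 5]
Accessibility: uRv, uRw
The negation has an open branch (countermodel exists).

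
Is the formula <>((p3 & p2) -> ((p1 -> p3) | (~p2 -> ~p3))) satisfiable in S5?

Satisfiable (open branch found)

1. <>((p3 & p2) -> ((p1 -> p3) | (~p2 -> ~p3))), 0
2. (p3 & p2) -> ((p1 -> p3) | (~p2 -> ~p3)), 1
3. (p1 -> p3) | (~p2 -> ~p3), 1
4. ~p2 -> ~p3, 1
5. ~p3, 1
Accessibility: 0R0, 0R1, 1R0, 1R1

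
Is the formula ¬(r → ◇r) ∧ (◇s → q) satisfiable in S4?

1. ¬(r → ◇r) ∧ (◇s → q), u
2. ¬(r → ◇r), u
3. ◇s → q, u
4. r, u
5. ¬◇r, u
6. ¬r, u
Accessibility: uRu
Branch closes: r and ¬r both at u.
(One branch shown.) All branches close.

Unsatisfiable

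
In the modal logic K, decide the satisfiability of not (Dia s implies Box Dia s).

Satisfiable

1. not (Dia s implies Box Dia s), w0
2. Dia s, w0
3. not Box Dia s, w0
4. s, w1
5. not Dia s, w2
Accessibility: w0Rw1, w0Rw2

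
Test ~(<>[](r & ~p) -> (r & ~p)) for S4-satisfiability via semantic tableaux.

Yes, satisfiable

1. ~(<>[](r & ~p) -> (r & ~p)), w0
2. <>[](r & ~p), w0
3. ~(r & ~p), w0
4. p, w0
5. [](r & ~p), w1
6. r & ~p, w1
7. r, w1
8. ~p, w1
Accessibility: w0Rw0, w0Rw1, w1Rw1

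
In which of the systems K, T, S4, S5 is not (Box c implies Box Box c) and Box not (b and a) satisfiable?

S4-tableau for the formula:
1. not (Box c implies Box Box c) and Box not (b and a), u
2. not (Box c implies Box Box c), u
3. Box not (b and a), u
4. Box c, u
5. not Box Box c, u
6. not (b and a), u
7. c, u
8. not a, u
9. not Box c, v
10. not (b and a), v
11. c, v
12. not a, v
13. not c, w
14. not (b and a), w
15. c, w
Accessibility: uRu, uRv, uRw, vRv, vRw, wRw
Branch closes: c and not c both at w.
Every branch closes (one shown): unsatisfiable in S4, hence also in S5 (every S5-frame is an S4-frame).
T-tableau for the formula:
1. not (Box c implies Box Box c) and Box not (b and a), u
2. not (Box c implies Box Box c), u
3. Box not (b and a), u
4. Box c, u
5. not Box Box c, u
6. not (b and a), u
7. c, u
8. not a, u
9. not Box c, v
10. not (b and a), v
11. c, v
12. not a, v
13. not c, w
Accessibility: uRu, uRv, vRv, vRw, wRw
Complete open branch: satisfiable in T, hence also in K (this T-model is also a K-model).

K, T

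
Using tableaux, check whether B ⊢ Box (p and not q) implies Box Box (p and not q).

Tableau for the negation not (Box (p and not q) implies Box Box (p and not q)):
1. not (Box (p and not q) implies Box Box (p and not q)), 0
2. Box (p and not q), 0   [neg-implies-rule on 1]
3. not Box Box (p and not q), 0   [neg-implies-rule on 1]
4. p and not q, 0   [Box-rule on 2 via 0R0]
5. p, 0   [and-rule on 4]
6. not q, 0   [and-rule on 4]
7. not Box (p and not q), 1   [neg-Box-rule on 3: fresh world 1, 0R1]
8. p and not q, 1   [Box-rule on 2 via 0R1]
9. p, 1   [and-rule on 8]
10. not q, 1   [and-rule on 8]
11. not (p and not q), 2   [neg-Box-rule on 7: fresh world 2, 1R2]
12. q, 2   [neg-and-rule on 11 (branches; this branch)]
Accessibility: 0R0, 0R1, 1R0, 1R1, 1R2, 2R1, 2R2
The negation has an open branch (countermodel exists).

Invalid (countermodel exists)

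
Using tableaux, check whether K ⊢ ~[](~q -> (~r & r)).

Invalid (countermodel exists)

Tableau for the negation [](~q -> (~r & r)):
1. [](~q -> (~r & r)), u
The negation has an open branch (countermodel exists).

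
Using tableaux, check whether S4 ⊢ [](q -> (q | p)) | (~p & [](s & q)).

Tableau for the negation ~([](q -> (q | p)) | (~p & [](s & q))):
1. ~([](q -> (q | p)) | (~p & [](s & q))), 0
2. ~[](q -> (q | p)), 0
3. ~(~p & [](s & q)), 0
4. ~[](s & q), 0
5. ~(q -> (q | p)), 1
6. q, 1
7. ~(q | p), 1
8. ~q, 1
9. ~p, 1
Accessibility: 0R0, 0R1, 1R1
Branch closes: q and ~q both at 1.
Every branch of the negation's tableau closes; the branch above is one of them.

Yes, valid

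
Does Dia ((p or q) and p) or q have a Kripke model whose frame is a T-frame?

1. Dia ((p or q) and p) or q, u
2. q, u
Accessibility: uRu

Satisfiable (open branch found)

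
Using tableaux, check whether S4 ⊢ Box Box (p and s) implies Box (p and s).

Valid in S4

Tableau for the negation not (Box Box (p and s) implies Box (p and s)):
1. not (Box Box (p and s) implies Box (p and s)), u
2. Box Box (p and s), u
3. not Box (p and s), u
4. Box (p and s), u
5. p and s, u
6. p, u
7. s, u
8. not (p and s), v
9. Box (p and s), v
10. p and s, v
11. p, v
12. s, v
13. not s, v
Accessibility: uRu, uRv, vRv
Branch closes: s and not s both at v.
All branches of the negation close; one closing branch shown above.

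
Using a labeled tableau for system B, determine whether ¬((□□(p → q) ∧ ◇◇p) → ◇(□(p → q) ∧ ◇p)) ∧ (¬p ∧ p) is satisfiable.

Unsatisfiable (every branch closes)

1. ¬((□□(p → q) ∧ ◇◇p) → ◇(□(p → q) ∧ ◇p)) ∧ (¬p ∧ p), u
2. ¬((□□(p → q) ∧ ◇◇p) → ◇(□(p → q) ∧ ◇p)), u
3. ¬p ∧ p, u
4. □□(p → q) ∧ ◇◇p, u
5. ¬◇(□(p → q) ∧ ◇p), u
6. ¬p, u
7. p, u
Accessibility: uRu
Branch closes: p and ¬p both at u.
All branches of the tableau close; one closing branch shown above.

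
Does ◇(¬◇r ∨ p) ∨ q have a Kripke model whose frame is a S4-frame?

1. ◇(¬◇r ∨ p) ∨ q, w0
2. q, w0   [∨-rule on 1 (branches; this branch)]
Accessibility: w0Rw0

Yes, satisfiable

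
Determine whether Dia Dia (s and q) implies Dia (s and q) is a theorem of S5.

Valid

Tableau for the negation not (Dia Dia (s and q) implies Dia (s and q)):
1. not (Dia Dia (s and q) implies Dia (s and q)), w0
2. Dia Dia (s and q), w0
3. not Dia (s and q), w0
4. not (s and q), w0
5. not q, w0
6. Dia (s and q), w1
7. not (s and q), w1
8. not q, w1
9. s and q, w2
10. s, w2
11. q, w2
12. not (s and q), w2
13. not q, w2
Accessibility: w0Rw0, w0Rw1, w0Rw2, w1Rw0, w1Rw1, w1Rw2, w2Rw0, w2Rw1, w2Rw2
Branch closes: q and not q both at w2.
Every branch of the negation's tableau closes; the branch above is one of them.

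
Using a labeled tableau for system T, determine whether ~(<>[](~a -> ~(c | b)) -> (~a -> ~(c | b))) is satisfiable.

1. ~(<>[](~a -> ~(c | b)) -> (~a -> ~(c | b))), 0
2. <>[](~a -> ~(c | b)), 0   [~->-rule on 1]
3. ~(~a -> ~(c | b)), 0   [~->-rule on 1]
4. ~a, 0   [~->-rule on 3]
5. c | b, 0   [~->-rule on 3]
6. b, 0   [|-rule on 5 (branches; this branch)]
7. [](~a -> ~(c | b)), 1   [<>-rule on 2: fresh world 1, 0R1]
8. ~a -> ~(c | b), 1   [[]-rule on 7 via 1R1]
9. ~(c | b), 1   [->-rule on 8 (branches; this branch)]
10. ~c, 1   [~|-rule on 9]
11. ~b, 1   [~|-rule on 9]
Accessibility: 0R0, 0R1, 1R1

Satisfiable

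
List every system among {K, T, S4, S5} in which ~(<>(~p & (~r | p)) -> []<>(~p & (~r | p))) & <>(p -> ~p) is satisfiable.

K, T, S4

S4-tableau for the formula:
1. ~(<>(~p & (~r | p)) -> []<>(~p & (~r | p))) & <>(p -> ~p), w0
2. ~(<>(~p & (~r | p)) -> []<>(~p & (~r | p))), w0   [&-rule on 1]
3. <>(p -> ~p), w0   [&-rule on 1]
4. <>(~p & (~r | p)), w0   [~->-rule on 2]
5. ~[]<>(~p & (~r | p)), w0   [~->-rule on 2]
6. p -> ~p, w1   [<>-rule on 3: fresh world w1, w0Rw1]
7. ~p, w1   [->-rule on 6 (branches; this branch)]
8. ~p & (~r | p), w2   [<>-rule on 4: fresh world w2, w0Rw2]
9. ~p, w2   [&-rule on 8]
10. ~r | p, w2   [&-rule on 8]
11. ~r, w2   [|-rule on 10 (branches; this branch)]
12. ~<>(~p & (~r | p)), w3   [~[]-rule on 5: fresh world w3, w0Rw3]
13. ~(~p & (~r | p)), w3   [~<>-rule on 12 via w3Rw3]
14. ~(~r | p), w3   [~&-rule on 13 (branches; this branch)]
15. r, w3   [~|-rule on 14]
16. ~p, w3   [~|-rule on 14]
Accessibility: w0Rw0, w0Rw1, w0Rw2, w0Rw3, w1Rw1, w2Rw2, w3Rw3
Complete open branch: satisfiable in S4, hence also in K, T (this S4-model is also a K-model and a T-model).
S5-tableau for the formula:
1. ~(<>(~p & (~r | p)) -> []<>(~p & (~r | p))) & <>(p -> ~p), w0
2. ~(<>(~p & (~r | p)) -> []<>(~p & (~r | p))), w0   [&-rule on 1]
3. <>(p -> ~p), w0   [&-rule on 1]
4. <>(~p & (~r | p)), w0   [~->-rule on 2]
5. ~[]<>(~p & (~r | p)), w0   [~->-rule on 2]
6. p -> ~p, w1   [<>-rule on 3: fresh world w1, w0Rw1]
7. ~p, w1   [->-rule on 6 (branches; this branch)]
8. ~p & (~r | p), w2   [<>-rule on 4: fresh world w2, w0Rw2]
9. ~p, w2   [&-rule on 8]
10. ~r | p, w2   [&-rule on 8]
11. ~r, w2   [|-rule on 10 (branches; this branch)]
12. ~<>(~p & (~r | p)), w3   [~[]-rule on 5: fresh world w3, w0Rw3]
13. ~(~p & (~r | p)), w0   [~<>-rule on 12 via w3Rw0]
14. ~(~p & (~r | p)), w1   [~<>-rule on 12 via w3Rw1]
15. ~(~p & (~r | p)), w2   [~<>-rule on 12 via w3Rw2]
16. ~(~p & (~r | p)), w3   [~<>-rule on 12 via w3Rw3]
17. ~(~r | p), w0   [~&-rule on 13 (branches; this branch)]
18. r, w0   [~|-rule on 17]
19. ~p, w0   [~|-rule on 17]
20. ~(~r | p), w1   [~&-rule on 14 (branches; this branch)]
21. r, w1   [~|-rule on 20]
22. ~(~r | p), w2   [~&-rule on 15 (branches; this branch)]
23. r, w2   [~|-rule on 22]
Accessibility: w0Rw0, w0Rw1, w0Rw2, w0Rw3, w1Rw0, w1Rw1, w1Rw2, w1Rw3, w2Rw0, w2Rw1, w2Rw2, w2Rw3, w3Rw0, w3Rw1, w3Rw2, w3Rw3
Branch closes: r and ~r both at w2.
Every branch closes (one shown): unsatisfiable in S5.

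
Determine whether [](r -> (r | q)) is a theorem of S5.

Tableau for the negation ~[](r -> (r | q)):
1. ~[](r -> (r | q)), 0
2. ~(r -> (r | q)), 1
3. r, 1
4. ~(r | q), 1
5. ~r, 1
6. ~q, 1
Accessibility: 0R0, 0R1, 1R0, 1R1
Branch closes: r and ~r both at 1.
All branches of the negation close; one closing branch shown above.

Valid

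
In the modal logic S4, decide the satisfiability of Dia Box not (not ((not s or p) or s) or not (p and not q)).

Satisfiable

1. Dia Box not (not ((not s or p) or s) or not (p and not q)), u
2. Box not (not ((not s or p) or s) or not (p and not q)), v
3. not (not ((not s or p) or s) or not (p and not q)), v
4. (not s or p) or s, v
5. p and not q, v
6. p, v
7. not q, v
8. s, v
Accessibility: uRu, uRv, vRv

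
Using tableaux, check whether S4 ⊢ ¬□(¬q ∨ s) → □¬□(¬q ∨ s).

Invalid (countermodel exists)

Tableau for the negation ¬(¬□(¬q ∨ s) → □¬□(¬q ∨ s)):
1. ¬(¬□(¬q ∨ s) → □¬□(¬q ∨ s)), u
2. ¬□(¬q ∨ s), u
3. ¬□¬□(¬q ∨ s), u
4. ¬(¬q ∨ s), v
5. q, v
6. ¬s, v
7. □(¬q ∨ s), w
8. ¬q ∨ s, w
9. s, w
Accessibility: uRu, uRv, uRw, vRv, wRw
The negation has an open branch (countermodel exists).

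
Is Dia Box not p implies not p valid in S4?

Invalid (countermodel exists)

Tableau for the negation not (Dia Box not p implies not p):
1. not (Dia Box not p implies not p), w0
2. Dia Box not p, w0
3. p, w0
4. Box not p, w1
5. not p, w1
Accessibility: w0Rw0, w0Rw1, w1Rw1
The negation has an open branch (countermodel exists).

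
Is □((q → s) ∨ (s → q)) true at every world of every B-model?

Valid in B

Tableau for the negation ¬□((q → s) ∨ (s → q)):
1. ¬□((q → s) ∨ (s → q)), w0
2. ¬((q → s) ∨ (s → q)), w1   [¬□-rule on 1: fresh world w1, w0Rw1]
3. ¬(q → s), w1   [¬∨-rule on 2]
4. ¬(s → q), w1   [¬∨-rule on 2]
5. q, w1   [¬→-rule on 3]
6. ¬s, w1   [¬→-rule on 3]
7. s, w1   [¬→-rule on 4]
8. ¬q, w1   [¬→-rule on 4]
Accessibility: w0Rw0, w0Rw1, w1Rw0, w1Rw1
Branch closes: s and ¬s both at w1.
All branches of the negation close; one closing branch shown above.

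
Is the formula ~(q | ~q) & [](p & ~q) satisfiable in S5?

1. ~(q | ~q) & [](p & ~q), u
2. ~(q | ~q), u
3. [](p & ~q), u
4. ~q, u
5. q, u
Accessibility: uRu
Branch closes: q and ~q both at u.
All branches of the tableau close; one closing branch shown above.

No, unsatisfiable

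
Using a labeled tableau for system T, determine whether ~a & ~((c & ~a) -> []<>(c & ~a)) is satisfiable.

1. ~a & ~((c & ~a) -> []<>(c & ~a)), u
2. ~a, u
3. ~((c & ~a) -> []<>(c & ~a)), u
4. c & ~a, u
5. ~[]<>(c & ~a), u
6. c, u
7. ~<>(c & ~a), v
8. ~(c & ~a), v
9. a, v
Accessibility: uRu, uRv, vRv

Satisfiable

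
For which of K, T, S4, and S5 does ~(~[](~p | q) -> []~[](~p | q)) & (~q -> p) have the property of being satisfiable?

K, T, S4

S4-tableau for the formula:
1. ~(~[](~p | q) -> []~[](~p | q)) & (~q -> p), w0
2. ~(~[](~p | q) -> []~[](~p | q)), w0
3. ~q -> p, w0
4. ~[](~p | q), w0
5. ~[]~[](~p | q), w0
6. p, w0
7. ~(~p | q), w1
8. p, w1
9. ~q, w1
10. [](~p | q), w2
11. ~p | q, w2
12. q, w2
Accessibility: w0Rw0, w0Rw1, w0Rw2, w1Rw1, w2Rw2
Complete open branch: satisfiable in S4, hence also in K, T (this S4-model is also a K-model and a T-model).
S5-tableau for the formula:
1. ~(~[](~p | q) -> []~[](~p | q)) & (~q -> p), w0
2. ~(~[](~p | q) -> []~[](~p | q)), w0
3. ~q -> p, w0
4. ~[](~p | q), w0
5. ~[]~[](~p | q), w0
6. p, w0
7. ~(~p | q), w1
8. p, w1
9. ~q, w1
10. [](~p | q), w2
11. ~p | q, w0
12. ~p | q, w1
13. ~p | q, w2
14. q, w0
15. q, w1
Accessibility: w0Rw0, w0Rw1, w0Rw2, w1Rw0, w1Rw1, w1Rw2, w2Rw0, w2Rw1, w2Rw2
Branch closes: q and ~q both at w1.
Every branch closes (one shown): unsatisfiable in S5.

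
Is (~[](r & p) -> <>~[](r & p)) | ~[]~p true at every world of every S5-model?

Valid in S5

Tableau for the negation ~((~[](r & p) -> <>~[](r & p)) | ~[]~p):
1. ~((~[](r & p) -> <>~[](r & p)) | ~[]~p), w0
2. ~(~[](r & p) -> <>~[](r & p)), w0
3. []~p, w0
4. ~[](r & p), w0
5. ~<>~[](r & p), w0
6. ~p, w0
7. [](r & p), w0
8. r & p, w0
9. r, w0
10. p, w0
Accessibility: w0Rw0
Branch closes: p and ~p both at w0.
All branches of the negation close; one closing branch shown above.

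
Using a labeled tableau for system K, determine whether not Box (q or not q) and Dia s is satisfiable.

No, unsatisfiable

1. not Box (q or not q) and Dia s, w0
2. not Box (q or not q), w0
3. Dia s, w0
4. not (q or not q), w1
5. not q, w1
6. q, w1
Accessibility: w0Rw1
Branch closes: q and not q both at w1.
Every branch closes; the branch above is one of them.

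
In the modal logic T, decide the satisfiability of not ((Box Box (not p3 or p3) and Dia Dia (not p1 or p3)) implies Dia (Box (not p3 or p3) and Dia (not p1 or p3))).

1. not ((Box Box (not p3 or p3) and Dia Dia (not p1 or p3)) implies Dia (Box (not p3 or p3) and Dia (not p1 or p3))), 0
2. Box Box (not p3 or p3) and Dia Dia (not p1 or p3), 0
3. not Dia (Box (not p3 or p3) and Dia (not p1 or p3)), 0
4. Box Box (not p3 or p3), 0
5. Dia Dia (not p1 or p3), 0
6. not (Box (not p3 or p3) and Dia (not p1 or p3)), 0
7. Box (not p3 or p3), 0
8. not p3 or p3, 0
9. not Dia (not p1 or p3), 0
10. not (not p1 or p3), 0
11. p1, 0
12. not p3, 0
13. Dia (not p1 or p3), 1
14. not (Box (not p3 or p3) and Dia (not p1 or p3)), 1
15. Box (not p3 or p3), 1
16. not p3 or p3, 1
17. not (not p1 or p3), 1
18. p1, 1
19. not p3, 1
20. not Box (not p3 or p3), 1
21. not p1 or p3, 2
22. not p3 or p3, 2
23. p3, 2
24. not (not p3 or p3), 3
25. p3, 3
26. not p3, 3
Accessibility: 0R0, 0R1, 1R1, 1R2, 1R3, 2R2, 3R3
Branch closes: p3 and not p3 both at 3.
All branches of the tableau close; one closing branch shown above.

No, unsatisfiable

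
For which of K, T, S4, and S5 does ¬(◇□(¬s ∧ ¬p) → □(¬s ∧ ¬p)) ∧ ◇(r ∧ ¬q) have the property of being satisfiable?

K, T, S4

S4-tableau for the formula:
1. ¬(◇□(¬s ∧ ¬p) → □(¬s ∧ ¬p)) ∧ ◇(r ∧ ¬q), u
2. ¬(◇□(¬s ∧ ¬p) → □(¬s ∧ ¬p)), u   [∧-rule on 1]
3. ◇(r ∧ ¬q), u   [∧-rule on 1]
4. ◇□(¬s ∧ ¬p), u   [¬→-rule on 2]
5. ¬□(¬s ∧ ¬p), u   [¬→-rule on 2]
6. r ∧ ¬q, v   [◇-rule on 3: fresh world v, uRv]
7. r, v   [∧-rule on 6]
8. ¬q, v   [∧-rule on 6]
9. □(¬s ∧ ¬p), w   [◇-rule on 4: fresh world w, uRw]
10. ¬s ∧ ¬p, w   [□-rule on 9 via wRw]
11. ¬s, w   [∧-rule on 10]
12. ¬p, w   [∧-rule on 10]
13. ¬(¬s ∧ ¬p), x   [¬□-rule on 5: fresh world x, uRx]
14. p, x   [¬∧-rule on 13 (branches; this branch)]
Accessibility: uRu, uRv, uRw, uRx, vRv, wRw, xRx
Complete open branch: satisfiable in S4, hence also in K, T (this S4-model is also a K-model and a T-model).
S5-tableau for the formula:
1. ¬(◇□(¬s ∧ ¬p) → □(¬s ∧ ¬p)) ∧ ◇(r ∧ ¬q), u
2. ¬(◇□(¬s ∧ ¬p) → □(¬s ∧ ¬p)), u   [∧-rule on 1]
3. ◇(r ∧ ¬q), u   [∧-rule on 1]
4. ◇□(¬s ∧ ¬p), u   [¬→-rule on 2]
5. ¬□(¬s ∧ ¬p), u   [¬→-rule on 2]
6. r ∧ ¬q, v   [◇-rule on 3: fresh world v, uRv]
7. r, v   [∧-rule on 6]
8. ¬q, v   [∧-rule on 6]
9. □(¬s ∧ ¬p), w   [◇-rule on 4: fresh world w, uRw]
10. ¬s ∧ ¬p, u   [□-rule on 9 via wRu]
11. ¬s, u   [∧-rule on 10]
12. ¬p, u   [∧-rule on 10]
13. ¬s ∧ ¬p, v   [□-rule on 9 via wRv]
14. ¬s, v   [∧-rule on 13]
15. ¬p, v   [∧-rule on 13]
16. ¬s ∧ ¬p, w   [□-rule on 9 via wRw]
17. ¬s, w   [∧-rule on 16]
18. ¬p, w   [∧-rule on 16]
19. ¬(¬s ∧ ¬p), x   [¬□-rule on 5: fresh world x, uRx]
20. ¬s ∧ ¬p, x   [□-rule on 9 via wRx]
21. ¬s, x   [∧-rule on 20]
22. ¬p, x   [∧-rule on 20]
23. p, x   [¬∧-rule on 19 (branches; this branch)]
Accessibility: uRu, uRv, uRw, uRx, vRu, vRv, vRw, vRx, wRu, wRv, wRw, wRx, xRu, xRv, xRw, xRx
Branch closes: p and ¬p both at x.
Every branch closes (one shown): unsatisfiable in S5.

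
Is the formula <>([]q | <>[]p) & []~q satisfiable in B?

Satisfiable

1. <>([]q | <>[]p) & []~q, u
2. <>([]q | <>[]p), u
3. []~q, u
4. ~q, u
5. []q | <>[]p, v
6. ~q, v
7. <>[]p, v
8. []p, w
9. p, v
10. p, w
Accessibility: uRu, uRv, vRu, vRv, vRw, wRv, wRw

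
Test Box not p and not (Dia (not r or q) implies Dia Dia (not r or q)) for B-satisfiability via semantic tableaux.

1. Box not p and not (Dia (not r or q) implies Dia Dia (not r or q)), w0
2. Box not p, w0
3. not (Dia (not r or q) implies Dia Dia (not r or q)), w0
4. Dia (not r or q), w0
5. not Dia Dia (not r or q), w0
6. not p, w0
7. not Dia (not r or q), w0
8. not (not r or q), w0
9. r, w0
10. not q, w0
11. not r or q, w1
12. not p, w1
13. not Dia (not r or q), w1
14. not (not r or q), w1
15. r, w1
16. not q, w1
17. q, w1
Accessibility: w0Rw0, w0Rw1, w1Rw0, w1Rw1
Branch closes: q and not q both at w1.
All branches of the tableau close; one closing branch shown above.

Unsatisfiable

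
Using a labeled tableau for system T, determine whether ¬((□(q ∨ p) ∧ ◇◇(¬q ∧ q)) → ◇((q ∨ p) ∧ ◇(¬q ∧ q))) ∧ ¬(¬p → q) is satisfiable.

Unsatisfiable (every branch closes)

1. ¬((□(q ∨ p) ∧ ◇◇(¬q ∧ q)) → ◇((q ∨ p) ∧ ◇(¬q ∧ q))) ∧ ¬(¬p → q), w0
2. ¬((□(q ∨ p) ∧ ◇◇(¬q ∧ q)) → ◇((q ∨ p) ∧ ◇(¬q ∧ q))), w0
3. ¬(¬p → q), w0
4. □(q ∨ p) ∧ ◇◇(¬q ∧ q), w0
5. ¬◇((q ∨ p) ∧ ◇(¬q ∧ q)), w0
6. ¬p, w0
7. ¬q, w0
8. □(q ∨ p), w0
9. ◇◇(¬q ∧ q), w0
10. ¬((q ∨ p) ∧ ◇(¬q ∧ q)), w0
11. q ∨ p, w0
12. ¬◇(¬q ∧ q), w0
13. ¬(¬q ∧ q), w0
14. p, w0
Accessibility: w0Rw0
Branch closes: p and ¬p both at w0.
(One branch shown.) All branches close.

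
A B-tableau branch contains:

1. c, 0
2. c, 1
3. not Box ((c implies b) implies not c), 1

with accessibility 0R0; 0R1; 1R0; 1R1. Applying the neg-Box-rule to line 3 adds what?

a fresh world 2 with 1R2, and not ((c implies b) implies not c) at 2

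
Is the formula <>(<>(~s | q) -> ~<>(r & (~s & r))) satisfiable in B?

Yes, satisfiable

1. <>(<>(~s | q) -> ~<>(r & (~s & r))), u
2. <>(~s | q) -> ~<>(r & (~s & r)), v
3. ~<>(r & (~s & r)), v
4. ~(r & (~s & r)), u
5. ~(r & (~s & r)), v
6. ~(~s & r), u
7. ~(~s & r), v
8. ~r, u
9. ~r, v
Accessibility: uRu, uRv, vRu, vRv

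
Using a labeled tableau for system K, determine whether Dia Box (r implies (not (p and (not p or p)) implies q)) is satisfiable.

Satisfiable

1. Dia Box (r implies (not (p and (not p or p)) implies q)), 0
2. Box (r implies (not (p and (not p or p)) implies q)), 1
Accessibility: 0R1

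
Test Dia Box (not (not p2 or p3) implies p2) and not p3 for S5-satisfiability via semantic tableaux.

Satisfiable

1. Dia Box (not (not p2 or p3) implies p2) and not p3, u
2. Dia Box (not (not p2 or p3) implies p2), u   [and-rule on 1]
3. not p3, u   [and-rule on 1]
4. Box (not (not p2 or p3) implies p2), v   [Dia-rule on 2: fresh world v, uRv]
5. not (not p2 or p3) implies p2, u   [Box-rule on 4 via vRu]
6. not (not p2 or p3) implies p2, v   [Box-rule on 4 via vRv]
7. p2, u   [implies-rule on 5 (branches; this branch)]
8. p2, v   [implies-rule on 6 (branches; this branch)]
Accessibility: uRu, uRv, vRu, vRv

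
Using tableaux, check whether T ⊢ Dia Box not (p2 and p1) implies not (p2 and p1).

Invalid (countermodel exists)

Tableau for the negation not (Dia Box not (p2 and p1) implies not (p2 and p1)):
1. not (Dia Box not (p2 and p1) implies not (p2 and p1)), 0
2. Dia Box not (p2 and p1), 0
3. p2 and p1, 0
4. p2, 0
5. p1, 0
6. Box not (p2 and p1), 1
7. not (p2 and p1), 1
8. not p1, 1
Accessibility: 0R0, 0R1, 1R1
The negation has an open branch (countermodel exists).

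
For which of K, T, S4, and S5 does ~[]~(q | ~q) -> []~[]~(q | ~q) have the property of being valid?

K-tableau for the negation ~(~[]~(q | ~q) -> []~[]~(q | ~q)):
1. ~(~[]~(q | ~q) -> []~[]~(q | ~q)), u
2. ~[]~(q | ~q), u
3. ~[]~[]~(q | ~q), u
4. q | ~q, v
5. ~q, v
6. []~(q | ~q), w
Accessibility: uRv, uRw
Complete open branch: countermodel on a K-frame, so not valid in K.
T-tableau for the negation ~(~[]~(q | ~q) -> []~[]~(q | ~q)):
1. ~(~[]~(q | ~q) -> []~[]~(q | ~q)), u
2. ~[]~(q | ~q), u
3. ~[]~[]~(q | ~q), u
4. q | ~q, v
5. ~q, v
6. []~(q | ~q), w
7. ~(q | ~q), w
8. ~q, w
9. q, w
Accessibility: uRu, uRv, uRw, vRv, wRw
Branch closes: q and ~q both at w.
Every branch closes (one shown): valid in T, hence also in S4, S5 (every theorem of T is a theorem of S4 and S5).

T, S4, S5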